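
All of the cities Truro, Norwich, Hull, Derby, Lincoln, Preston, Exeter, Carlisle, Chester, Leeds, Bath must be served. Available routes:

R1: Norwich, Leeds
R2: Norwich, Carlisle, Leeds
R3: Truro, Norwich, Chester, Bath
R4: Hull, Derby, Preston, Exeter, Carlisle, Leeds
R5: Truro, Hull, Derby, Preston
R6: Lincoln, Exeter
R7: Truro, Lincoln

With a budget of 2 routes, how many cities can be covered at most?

10

Choosing R3, R4 covers {Truro, Norwich, Hull, Derby, Preston, Exeter, Carlisle, Chester, Leeds, Bath} — 10 cities.
No choice of 2 routes does better; here Lincoln is left uncovered.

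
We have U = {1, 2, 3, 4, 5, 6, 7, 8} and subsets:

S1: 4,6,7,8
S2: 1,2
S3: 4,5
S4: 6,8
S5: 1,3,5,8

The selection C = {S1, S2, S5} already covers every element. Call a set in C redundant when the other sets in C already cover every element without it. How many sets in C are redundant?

Drop S1: 4, 6, 7 uncovered — not redundant.
Drop S2: 2 uncovered — not redundant.
Drop S5: 3, 5 uncovered — not redundant.
None of the sets in C is redundant.

0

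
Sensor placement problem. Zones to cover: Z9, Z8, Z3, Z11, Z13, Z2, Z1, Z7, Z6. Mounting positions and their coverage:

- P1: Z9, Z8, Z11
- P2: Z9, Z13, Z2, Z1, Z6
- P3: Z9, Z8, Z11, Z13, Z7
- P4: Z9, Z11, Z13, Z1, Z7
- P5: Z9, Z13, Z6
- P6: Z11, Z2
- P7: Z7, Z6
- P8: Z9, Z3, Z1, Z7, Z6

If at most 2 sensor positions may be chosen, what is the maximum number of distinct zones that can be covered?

Choosing P2, P3 covers {Z9, Z8, Z11, Z13, Z2, Z1, Z7, Z6} — 8 zones.
No choice of 2 sensor positions does better; here Z3 is left uncovered.

8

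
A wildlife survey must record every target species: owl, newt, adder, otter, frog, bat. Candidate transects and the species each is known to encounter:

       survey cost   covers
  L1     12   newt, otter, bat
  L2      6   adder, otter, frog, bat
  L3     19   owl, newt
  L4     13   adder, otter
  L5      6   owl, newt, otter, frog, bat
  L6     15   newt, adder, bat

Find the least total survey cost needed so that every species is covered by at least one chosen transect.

12

L2, L5 cover every species at survey cost 6 + 6 = 12.
Any cover uses at least 2 transects; among all covering selections none totals below 12.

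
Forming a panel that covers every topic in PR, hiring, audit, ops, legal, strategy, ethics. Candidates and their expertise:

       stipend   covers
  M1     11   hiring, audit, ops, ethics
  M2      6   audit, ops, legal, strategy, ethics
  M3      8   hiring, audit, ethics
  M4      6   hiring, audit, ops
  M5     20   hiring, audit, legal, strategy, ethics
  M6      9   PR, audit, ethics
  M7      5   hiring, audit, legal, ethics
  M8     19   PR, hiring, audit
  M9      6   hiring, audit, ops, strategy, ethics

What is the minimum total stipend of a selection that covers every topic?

M2, M6, M7 cover every topic at stipend 6 + 9 + 5 = 20.
Any cover uses at least 2 members; among all covering selections none totals below 20.

20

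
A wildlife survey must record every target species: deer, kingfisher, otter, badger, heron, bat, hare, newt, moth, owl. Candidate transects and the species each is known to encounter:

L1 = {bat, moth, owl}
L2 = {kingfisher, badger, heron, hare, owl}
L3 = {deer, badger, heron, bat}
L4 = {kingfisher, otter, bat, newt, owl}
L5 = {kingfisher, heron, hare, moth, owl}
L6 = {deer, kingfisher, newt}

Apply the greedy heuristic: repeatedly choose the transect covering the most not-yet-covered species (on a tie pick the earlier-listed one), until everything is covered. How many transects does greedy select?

4

Pick 1: L2 covers 5 new species (kingfisher, badger, heron, hare, owl).
Pick 2: L4 covers 3 new species (otter, bat, newt).
Pick 3: L1 covers 1 new species (moth).
Pick 4: L3 covers 1 new species (deer).
Greedy uses 4 transects. (The true minimum is 3.)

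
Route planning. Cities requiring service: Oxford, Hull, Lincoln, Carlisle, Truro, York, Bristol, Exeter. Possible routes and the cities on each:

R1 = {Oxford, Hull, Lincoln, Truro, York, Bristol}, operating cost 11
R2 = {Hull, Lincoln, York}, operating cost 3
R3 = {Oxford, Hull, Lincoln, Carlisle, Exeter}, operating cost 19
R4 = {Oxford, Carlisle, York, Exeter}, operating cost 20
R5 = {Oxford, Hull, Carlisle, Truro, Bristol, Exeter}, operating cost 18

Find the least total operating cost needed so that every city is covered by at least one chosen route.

21

R2, R5 cover every city at operating cost 3 + 18 = 21.
Any cover uses at least 2 routes; among all covering selections none totals below 21.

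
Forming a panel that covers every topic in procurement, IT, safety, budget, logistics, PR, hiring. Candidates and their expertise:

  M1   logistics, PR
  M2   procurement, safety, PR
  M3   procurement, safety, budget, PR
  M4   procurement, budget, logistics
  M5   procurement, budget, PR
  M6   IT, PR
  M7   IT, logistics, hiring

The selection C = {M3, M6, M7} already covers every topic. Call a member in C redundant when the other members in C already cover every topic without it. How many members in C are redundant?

1

Drop M3: procurement, safety, budget uncovered — not redundant.
Drop M6: the rest still cover every topic — redundant.
Drop M7: logistics, hiring uncovered — not redundant.
1 redundant: M6.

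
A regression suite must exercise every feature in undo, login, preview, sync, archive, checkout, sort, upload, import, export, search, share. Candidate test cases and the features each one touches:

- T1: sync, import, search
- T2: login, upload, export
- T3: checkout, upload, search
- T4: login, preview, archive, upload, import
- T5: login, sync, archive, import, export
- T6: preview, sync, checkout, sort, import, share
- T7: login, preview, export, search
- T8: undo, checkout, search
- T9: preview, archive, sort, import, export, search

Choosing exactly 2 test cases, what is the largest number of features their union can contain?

9

Choosing T2, T6 covers {login, preview, sync, checkout, sort, upload, import, export, share} — 9 features.
No choice of 2 test cases does better; here undo, archive, search are left uncovered.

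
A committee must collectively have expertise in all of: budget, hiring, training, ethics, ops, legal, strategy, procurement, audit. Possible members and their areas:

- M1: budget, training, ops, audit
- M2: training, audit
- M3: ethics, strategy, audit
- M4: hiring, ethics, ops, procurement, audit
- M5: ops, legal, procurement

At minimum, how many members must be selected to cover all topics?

4

M1, M3, M4, M5 together cover {budget, hiring, training, ethics, ops, legal, strategy, procurement, audit} — every topic.
No 3 of the 5 members cover everything (all 10 triples fall short), so 4 is minimum.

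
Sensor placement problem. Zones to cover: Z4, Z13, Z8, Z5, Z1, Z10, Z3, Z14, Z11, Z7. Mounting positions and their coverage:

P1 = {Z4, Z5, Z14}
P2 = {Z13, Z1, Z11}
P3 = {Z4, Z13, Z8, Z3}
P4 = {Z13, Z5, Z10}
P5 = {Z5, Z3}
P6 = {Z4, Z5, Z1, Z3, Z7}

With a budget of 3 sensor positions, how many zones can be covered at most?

Choosing P1, P2, P3 covers {Z4, Z13, Z8, Z5, Z1, Z3, Z14, Z11} — 8 zones.
No choice of 3 sensor positions does better; here Z10, Z7 are left uncovered.

8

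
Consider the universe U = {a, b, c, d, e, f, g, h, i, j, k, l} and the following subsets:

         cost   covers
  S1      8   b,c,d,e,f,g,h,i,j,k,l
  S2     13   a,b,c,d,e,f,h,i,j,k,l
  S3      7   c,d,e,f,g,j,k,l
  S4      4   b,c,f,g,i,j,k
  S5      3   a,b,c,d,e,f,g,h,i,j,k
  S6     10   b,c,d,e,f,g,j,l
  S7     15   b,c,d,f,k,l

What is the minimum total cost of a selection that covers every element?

S3, S5 cover every element at cost 7 + 3 = 10.
Any cover uses at least 2 sets; among all covering selections none totals below 10.

10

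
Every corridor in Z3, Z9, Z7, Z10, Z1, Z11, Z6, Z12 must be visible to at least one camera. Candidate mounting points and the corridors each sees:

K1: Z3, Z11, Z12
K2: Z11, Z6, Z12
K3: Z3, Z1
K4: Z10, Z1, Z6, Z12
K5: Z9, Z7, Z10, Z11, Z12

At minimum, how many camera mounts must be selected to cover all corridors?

3

K1, K4, K5 together cover {Z3, Z9, Z7, Z10, Z1, Z11, Z6, Z12} — every corridor.
No 2 of the 5 camera mounts cover everything (all 10 pairs fall short), so 3 is minimum.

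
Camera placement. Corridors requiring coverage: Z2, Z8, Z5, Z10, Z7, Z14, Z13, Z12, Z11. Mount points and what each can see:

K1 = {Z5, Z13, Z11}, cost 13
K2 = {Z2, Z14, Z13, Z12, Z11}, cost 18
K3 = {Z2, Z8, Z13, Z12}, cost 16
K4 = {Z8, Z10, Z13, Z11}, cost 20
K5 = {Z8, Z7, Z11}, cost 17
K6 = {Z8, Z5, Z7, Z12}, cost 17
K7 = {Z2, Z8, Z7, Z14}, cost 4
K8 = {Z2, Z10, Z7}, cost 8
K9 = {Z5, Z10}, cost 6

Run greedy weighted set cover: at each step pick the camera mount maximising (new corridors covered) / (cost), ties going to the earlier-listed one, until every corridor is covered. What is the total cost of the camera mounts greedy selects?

28

Pick 1: K7 adds 4 new (Z2, Z8, Z7, Z14) at cost 4 (ratio 4/4).
Pick 2: K9 adds 2 new (Z5, Z10) at cost 6 (ratio 2/6).
Pick 3: K2 adds 3 new (Z13, Z12, Z11) at cost 18 (ratio 3/18).
Greedy total cost: 4 + 6 + 18 = 28.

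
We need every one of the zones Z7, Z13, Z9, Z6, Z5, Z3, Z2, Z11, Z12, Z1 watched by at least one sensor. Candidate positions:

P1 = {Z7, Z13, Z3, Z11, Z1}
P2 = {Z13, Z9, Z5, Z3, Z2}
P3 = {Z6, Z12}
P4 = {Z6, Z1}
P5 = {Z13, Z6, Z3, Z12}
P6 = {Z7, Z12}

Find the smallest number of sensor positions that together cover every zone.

P1, P2, P3 together cover {Z7, Z13, Z9, Z6, Z5, Z3, Z2, Z11, Z12, Z1} — every zone.
No 2 of the 6 sensor positions cover everything (all 15 pairs fall short), so 3 is minimum.

3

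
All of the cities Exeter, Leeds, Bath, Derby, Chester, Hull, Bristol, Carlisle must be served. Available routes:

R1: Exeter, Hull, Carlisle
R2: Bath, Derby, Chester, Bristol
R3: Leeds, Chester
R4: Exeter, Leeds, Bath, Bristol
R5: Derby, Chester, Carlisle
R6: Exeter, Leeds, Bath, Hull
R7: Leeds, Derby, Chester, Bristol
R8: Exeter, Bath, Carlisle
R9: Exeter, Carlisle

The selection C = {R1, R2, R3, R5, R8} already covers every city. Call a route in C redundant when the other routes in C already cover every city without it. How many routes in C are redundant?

2

Drop R1: Hull uncovered — not redundant.
Drop R2: Bristol uncovered — not redundant.
Drop R3: Leeds uncovered — not redundant.
Drop R5: the rest still cover every city — redundant.
Drop R8: the rest still cover every city — redundant.
2 redundant: R5, R8.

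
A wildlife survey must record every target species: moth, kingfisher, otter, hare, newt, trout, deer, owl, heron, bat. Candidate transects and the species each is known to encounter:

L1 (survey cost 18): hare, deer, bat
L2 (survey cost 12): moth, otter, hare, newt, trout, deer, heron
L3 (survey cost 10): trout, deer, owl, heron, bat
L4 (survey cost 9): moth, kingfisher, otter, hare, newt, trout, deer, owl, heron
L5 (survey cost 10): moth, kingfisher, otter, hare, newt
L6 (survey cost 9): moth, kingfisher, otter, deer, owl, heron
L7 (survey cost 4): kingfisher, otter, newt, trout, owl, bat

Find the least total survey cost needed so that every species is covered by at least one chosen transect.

13

L4, L7 cover every species at survey cost 9 + 4 = 13.
Any cover uses at least 2 transects; among all covering selections none totals below 13.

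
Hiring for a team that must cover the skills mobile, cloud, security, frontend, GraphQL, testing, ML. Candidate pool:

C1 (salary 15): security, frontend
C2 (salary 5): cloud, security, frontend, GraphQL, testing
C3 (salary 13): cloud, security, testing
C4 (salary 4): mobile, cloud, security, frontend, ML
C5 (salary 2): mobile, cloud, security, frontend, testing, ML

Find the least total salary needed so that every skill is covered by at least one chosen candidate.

7

C2, C5 cover every skill at salary 5 + 2 = 7.
Any cover uses at least 2 candidates; among all covering selections none totals below 7.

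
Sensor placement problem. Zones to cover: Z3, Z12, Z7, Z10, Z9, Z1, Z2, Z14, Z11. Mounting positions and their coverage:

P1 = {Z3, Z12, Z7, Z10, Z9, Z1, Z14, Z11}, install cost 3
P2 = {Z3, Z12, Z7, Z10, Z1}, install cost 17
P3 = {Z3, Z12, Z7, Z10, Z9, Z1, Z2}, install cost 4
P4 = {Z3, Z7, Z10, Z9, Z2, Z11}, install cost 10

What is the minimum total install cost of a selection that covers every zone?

7

P1, P3 cover every zone at install cost 3 + 4 = 7.
Any cover uses at least 2 sensor positions; among all covering selections none totals below 7.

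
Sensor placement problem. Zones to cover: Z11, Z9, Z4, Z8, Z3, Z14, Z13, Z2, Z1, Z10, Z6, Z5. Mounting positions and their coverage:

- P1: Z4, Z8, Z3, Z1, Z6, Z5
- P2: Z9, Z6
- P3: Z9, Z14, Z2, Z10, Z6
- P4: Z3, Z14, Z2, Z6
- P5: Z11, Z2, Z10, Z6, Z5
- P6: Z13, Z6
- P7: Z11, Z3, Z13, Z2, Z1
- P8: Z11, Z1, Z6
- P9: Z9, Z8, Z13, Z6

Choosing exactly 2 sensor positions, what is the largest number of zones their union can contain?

Choosing P1, P3 covers {Z9, Z4, Z8, Z3, Z14, Z2, Z1, Z10, Z6, Z5} — 10 zones.
No choice of 2 sensor positions does better; here Z11, Z13 are left uncovered.

10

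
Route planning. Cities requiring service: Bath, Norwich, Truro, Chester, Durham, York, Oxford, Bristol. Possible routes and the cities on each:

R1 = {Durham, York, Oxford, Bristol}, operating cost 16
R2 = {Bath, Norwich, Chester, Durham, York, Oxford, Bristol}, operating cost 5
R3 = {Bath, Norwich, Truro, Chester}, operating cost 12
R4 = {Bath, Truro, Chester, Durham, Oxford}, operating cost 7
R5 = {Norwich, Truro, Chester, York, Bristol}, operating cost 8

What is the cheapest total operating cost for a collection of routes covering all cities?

12

R2, R4 cover every city at operating cost 5 + 7 = 12.
Any cover uses at least 2 routes; among all covering selections none totals below 12.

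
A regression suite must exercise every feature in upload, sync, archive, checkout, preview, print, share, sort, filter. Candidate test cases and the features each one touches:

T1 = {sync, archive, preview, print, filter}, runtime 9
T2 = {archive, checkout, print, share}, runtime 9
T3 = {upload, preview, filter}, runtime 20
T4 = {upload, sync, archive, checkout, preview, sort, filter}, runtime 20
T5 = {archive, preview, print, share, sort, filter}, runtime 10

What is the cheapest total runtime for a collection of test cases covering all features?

T2, T4 cover every feature at runtime 9 + 20 = 29.
Any cover uses at least 2 test cases; among all covering selections none totals below 29.
Greedy by coverage-per-runtime would pick T5, T4 for 30 — worse than the optimum 29.

29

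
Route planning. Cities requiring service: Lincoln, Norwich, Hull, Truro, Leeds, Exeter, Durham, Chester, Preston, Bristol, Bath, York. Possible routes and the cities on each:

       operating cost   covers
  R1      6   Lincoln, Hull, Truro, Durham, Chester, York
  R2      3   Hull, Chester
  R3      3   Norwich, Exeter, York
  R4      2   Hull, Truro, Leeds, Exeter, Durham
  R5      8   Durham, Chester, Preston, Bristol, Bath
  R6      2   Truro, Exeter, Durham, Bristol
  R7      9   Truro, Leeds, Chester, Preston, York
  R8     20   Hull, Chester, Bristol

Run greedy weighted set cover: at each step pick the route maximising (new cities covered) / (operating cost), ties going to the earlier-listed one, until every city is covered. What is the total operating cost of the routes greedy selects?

Pick 1: R4 adds 5 new (Hull, Truro, Leeds, Exeter, Durham) at operating cost 2 (ratio 5/2).
Pick 2: R3 adds 2 new (Norwich, York) at operating cost 3 (ratio 2/3).
Pick 3: R5 adds 4 new (Chester, Preston, Bristol, Bath) at operating cost 8 (ratio 4/8).
Pick 4: R1 adds 1 new (Lincoln) at operating cost 6 (ratio 1/6).
Greedy total operating cost: 2 + 3 + 8 + 6 = 19.

19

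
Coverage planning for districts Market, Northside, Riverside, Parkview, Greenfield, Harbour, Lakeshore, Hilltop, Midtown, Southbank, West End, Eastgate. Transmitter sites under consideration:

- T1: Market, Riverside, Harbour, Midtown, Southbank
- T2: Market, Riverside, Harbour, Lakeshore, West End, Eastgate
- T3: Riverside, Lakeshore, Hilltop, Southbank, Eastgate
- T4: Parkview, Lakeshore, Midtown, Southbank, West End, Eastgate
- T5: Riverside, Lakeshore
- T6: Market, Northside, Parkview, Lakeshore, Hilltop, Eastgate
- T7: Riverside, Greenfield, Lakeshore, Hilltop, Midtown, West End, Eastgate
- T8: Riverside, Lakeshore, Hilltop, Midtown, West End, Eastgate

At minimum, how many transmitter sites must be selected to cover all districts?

3

T1, T6, T7 together cover {Market, Northside, Riverside, Parkview, Greenfield, Harbour, Lakeshore, Hilltop, Midtown, Southbank, West End, Eastgate} — every district.
No 2 of the 8 transmitter sites cover everything (all 28 pairs fall short), so 3 is minimum.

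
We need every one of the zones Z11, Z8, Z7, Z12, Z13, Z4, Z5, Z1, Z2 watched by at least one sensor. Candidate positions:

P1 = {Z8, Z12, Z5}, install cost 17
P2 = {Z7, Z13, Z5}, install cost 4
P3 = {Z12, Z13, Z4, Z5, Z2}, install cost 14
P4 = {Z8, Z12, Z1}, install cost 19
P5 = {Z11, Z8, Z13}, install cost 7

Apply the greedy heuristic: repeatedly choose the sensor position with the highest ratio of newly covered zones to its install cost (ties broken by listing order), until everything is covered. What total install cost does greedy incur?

44

Pick 1: P2 adds 3 new (Z7, Z13, Z5) at install cost 4 (ratio 3/4).
Pick 2: P5 adds 2 new (Z11, Z8) at install cost 7 (ratio 2/7).
Pick 3: P3 adds 3 new (Z12, Z4, Z2) at install cost 14 (ratio 3/14).
Pick 4: P4 adds 1 new (Z1) at install cost 19 (ratio 1/19).
Greedy total install cost: 4 + 7 + 14 + 19 = 44.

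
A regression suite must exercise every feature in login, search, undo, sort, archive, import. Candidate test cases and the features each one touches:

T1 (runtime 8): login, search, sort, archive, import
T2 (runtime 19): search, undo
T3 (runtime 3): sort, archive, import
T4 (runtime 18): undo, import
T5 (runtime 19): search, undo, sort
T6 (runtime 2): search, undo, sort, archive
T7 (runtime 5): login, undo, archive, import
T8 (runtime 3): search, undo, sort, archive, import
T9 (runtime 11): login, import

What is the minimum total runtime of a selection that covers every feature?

T6, T7 cover every feature at runtime 2 + 5 = 7.
Any cover uses at least 2 test cases; among all covering selections none totals below 7.

7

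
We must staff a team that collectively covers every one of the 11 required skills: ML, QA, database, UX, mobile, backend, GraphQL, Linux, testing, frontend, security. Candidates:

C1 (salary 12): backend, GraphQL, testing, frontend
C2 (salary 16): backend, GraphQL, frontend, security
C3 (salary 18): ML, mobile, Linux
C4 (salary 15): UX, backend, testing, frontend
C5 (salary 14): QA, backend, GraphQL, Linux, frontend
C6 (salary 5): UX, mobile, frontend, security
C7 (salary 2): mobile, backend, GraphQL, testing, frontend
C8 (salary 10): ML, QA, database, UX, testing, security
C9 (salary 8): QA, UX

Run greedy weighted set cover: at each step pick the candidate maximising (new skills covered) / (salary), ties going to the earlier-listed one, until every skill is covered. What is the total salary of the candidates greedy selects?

26

Pick 1: C7 adds 5 new (mobile, backend, GraphQL, testing, frontend) at salary 2 (ratio 5/2).
Pick 2: C8 adds 5 new (ML, QA, database, UX, security) at salary 10 (ratio 5/10).
Pick 3: C5 adds 1 new (Linux) at salary 14 (ratio 1/14).
Greedy total salary: 2 + 10 + 14 = 26.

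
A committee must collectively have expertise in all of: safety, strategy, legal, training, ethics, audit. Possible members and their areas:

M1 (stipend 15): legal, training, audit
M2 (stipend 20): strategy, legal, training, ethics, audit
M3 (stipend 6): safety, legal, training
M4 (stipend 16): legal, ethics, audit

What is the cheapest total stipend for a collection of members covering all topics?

M2, M3 cover every topic at stipend 20 + 6 = 26.
Any cover uses at least 2 members; among all covering selections none totals below 26.

26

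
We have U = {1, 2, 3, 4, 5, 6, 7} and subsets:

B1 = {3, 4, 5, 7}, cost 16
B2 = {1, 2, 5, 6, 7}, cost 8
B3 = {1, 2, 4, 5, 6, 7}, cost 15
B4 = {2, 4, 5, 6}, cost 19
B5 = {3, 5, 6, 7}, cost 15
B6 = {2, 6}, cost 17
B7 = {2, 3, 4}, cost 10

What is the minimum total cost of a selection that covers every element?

B2, B7 cover every element at cost 8 + 10 = 18.
Any cover uses at least 2 sets; among all covering selections none totals below 18.

18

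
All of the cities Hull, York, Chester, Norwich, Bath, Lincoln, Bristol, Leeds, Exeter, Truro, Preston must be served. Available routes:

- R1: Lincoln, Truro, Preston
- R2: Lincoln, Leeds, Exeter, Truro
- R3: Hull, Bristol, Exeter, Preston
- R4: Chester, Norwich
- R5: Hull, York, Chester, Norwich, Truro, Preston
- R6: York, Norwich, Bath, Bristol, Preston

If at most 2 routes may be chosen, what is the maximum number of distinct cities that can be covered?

Choosing R2, R5 covers {Hull, York, Chester, Norwich, Lincoln, Leeds, Exeter, Truro, Preston} — 9 cities.
No choice of 2 routes does better; here Bath, Bristol are left uncovered.

9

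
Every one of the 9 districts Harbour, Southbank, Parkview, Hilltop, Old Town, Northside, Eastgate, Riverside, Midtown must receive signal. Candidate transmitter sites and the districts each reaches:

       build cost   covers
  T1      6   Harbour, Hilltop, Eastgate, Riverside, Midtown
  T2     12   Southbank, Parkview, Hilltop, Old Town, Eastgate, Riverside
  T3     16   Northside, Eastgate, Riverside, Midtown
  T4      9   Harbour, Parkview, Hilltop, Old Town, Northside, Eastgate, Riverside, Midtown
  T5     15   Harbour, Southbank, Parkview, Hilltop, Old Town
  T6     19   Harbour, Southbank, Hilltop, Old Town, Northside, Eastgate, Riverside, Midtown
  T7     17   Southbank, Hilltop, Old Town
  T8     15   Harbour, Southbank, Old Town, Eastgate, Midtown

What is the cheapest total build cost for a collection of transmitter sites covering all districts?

21

T2, T4 cover every district at build cost 12 + 9 = 21.
Any cover uses at least 2 transmitter sites; among all covering selections none totals below 21.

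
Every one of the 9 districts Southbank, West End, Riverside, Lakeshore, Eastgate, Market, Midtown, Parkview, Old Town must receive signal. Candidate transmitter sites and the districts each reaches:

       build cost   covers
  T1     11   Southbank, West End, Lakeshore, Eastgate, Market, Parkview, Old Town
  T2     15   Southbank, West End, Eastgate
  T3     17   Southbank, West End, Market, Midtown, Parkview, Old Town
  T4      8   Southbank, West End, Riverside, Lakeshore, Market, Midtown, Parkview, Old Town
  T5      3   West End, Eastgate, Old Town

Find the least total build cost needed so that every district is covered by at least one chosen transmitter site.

11

T4, T5 cover every district at build cost 8 + 3 = 11.
Any cover uses at least 2 transmitter sites; among all covering selections none totals below 11.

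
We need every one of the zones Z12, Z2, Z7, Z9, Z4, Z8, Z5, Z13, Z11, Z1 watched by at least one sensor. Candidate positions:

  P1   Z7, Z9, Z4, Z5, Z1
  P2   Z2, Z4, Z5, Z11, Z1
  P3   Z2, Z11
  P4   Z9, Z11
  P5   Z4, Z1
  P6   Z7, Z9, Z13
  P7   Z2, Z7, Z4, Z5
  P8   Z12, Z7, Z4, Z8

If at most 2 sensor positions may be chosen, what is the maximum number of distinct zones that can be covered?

Choosing P2, P6 covers {Z2, Z7, Z9, Z4, Z5, Z13, Z11, Z1} — 8 zones.
No choice of 2 sensor positions does better; here Z12, Z8 are left uncovered.

8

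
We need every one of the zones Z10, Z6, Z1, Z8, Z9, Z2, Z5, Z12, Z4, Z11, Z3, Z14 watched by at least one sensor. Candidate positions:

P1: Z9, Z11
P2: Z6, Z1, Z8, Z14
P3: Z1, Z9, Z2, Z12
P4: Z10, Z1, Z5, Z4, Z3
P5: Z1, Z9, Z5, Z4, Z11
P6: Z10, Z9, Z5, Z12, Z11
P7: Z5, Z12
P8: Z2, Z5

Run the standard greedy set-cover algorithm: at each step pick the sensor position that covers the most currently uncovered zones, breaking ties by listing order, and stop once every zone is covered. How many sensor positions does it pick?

4

Pick 1: P4 covers 5 new zones (Z10, Z1, Z5, Z4, Z3).
Pick 2: P2 covers 3 new zones (Z6, Z8, Z14).
Pick 3: P3 covers 3 new zones (Z9, Z2, Z12).
Pick 4: P1 covers 1 new zones (Z11).
Greedy uses 4 sensor positions.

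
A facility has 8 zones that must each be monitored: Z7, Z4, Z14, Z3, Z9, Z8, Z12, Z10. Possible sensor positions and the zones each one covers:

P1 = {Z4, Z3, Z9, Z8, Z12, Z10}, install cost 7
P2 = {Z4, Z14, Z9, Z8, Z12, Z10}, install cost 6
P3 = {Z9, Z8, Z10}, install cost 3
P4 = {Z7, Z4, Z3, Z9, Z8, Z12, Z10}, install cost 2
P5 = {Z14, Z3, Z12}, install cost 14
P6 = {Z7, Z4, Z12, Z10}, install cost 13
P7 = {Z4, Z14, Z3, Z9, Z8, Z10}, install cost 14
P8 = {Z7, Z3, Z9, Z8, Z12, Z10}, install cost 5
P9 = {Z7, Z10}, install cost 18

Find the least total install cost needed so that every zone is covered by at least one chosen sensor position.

8

P2, P4 cover every zone at install cost 6 + 2 = 8.
Any cover uses at least 2 sensor positions; among all covering selections none totals below 8.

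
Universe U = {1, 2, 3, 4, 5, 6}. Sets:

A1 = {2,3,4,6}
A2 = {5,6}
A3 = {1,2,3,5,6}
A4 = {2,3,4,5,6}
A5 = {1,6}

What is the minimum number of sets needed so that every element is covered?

A1, A3 together cover {1, 2, 3, 4, 5, 6} — every element.
No single set contains all 6 elements, so 2 is optimal.

2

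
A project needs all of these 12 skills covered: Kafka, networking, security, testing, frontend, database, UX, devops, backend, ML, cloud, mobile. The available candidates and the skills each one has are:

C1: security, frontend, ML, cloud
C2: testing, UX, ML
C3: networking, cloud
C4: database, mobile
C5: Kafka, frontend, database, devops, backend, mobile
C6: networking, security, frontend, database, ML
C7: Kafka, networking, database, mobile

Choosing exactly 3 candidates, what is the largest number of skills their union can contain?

11

Choosing C1, C2, C5 covers {Kafka, security, testing, frontend, database, UX, devops, backend, ML, cloud, mobile} — 11 skills.
No choice of 3 candidates does better; here networking is left uncovered.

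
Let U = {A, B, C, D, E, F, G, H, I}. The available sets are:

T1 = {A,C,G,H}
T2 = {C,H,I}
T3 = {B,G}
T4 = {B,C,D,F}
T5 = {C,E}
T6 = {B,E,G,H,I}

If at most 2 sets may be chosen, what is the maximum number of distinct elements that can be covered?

8

Choosing T4, T6 covers {B, C, D, E, F, G, H, I} — 8 elements.
No choice of 2 sets does better; here A is left uncovered.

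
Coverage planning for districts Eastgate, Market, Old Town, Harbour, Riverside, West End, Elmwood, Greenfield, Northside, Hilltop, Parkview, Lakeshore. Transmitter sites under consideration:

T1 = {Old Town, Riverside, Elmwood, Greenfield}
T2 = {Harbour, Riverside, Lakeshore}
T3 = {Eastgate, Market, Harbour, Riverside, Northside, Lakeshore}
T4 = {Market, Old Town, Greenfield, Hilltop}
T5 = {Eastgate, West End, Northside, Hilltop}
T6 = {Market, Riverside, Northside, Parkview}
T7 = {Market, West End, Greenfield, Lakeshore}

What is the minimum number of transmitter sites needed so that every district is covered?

T1, T2, T5, T6 together cover {Eastgate, Market, Old Town, Harbour, Riverside, West End, Elmwood, Greenfield, Northside, Hilltop, Parkview, Lakeshore} — every district.
No 3 of the 7 transmitter sites cover everything (all 35 triples fall short), so 4 is minimum.

4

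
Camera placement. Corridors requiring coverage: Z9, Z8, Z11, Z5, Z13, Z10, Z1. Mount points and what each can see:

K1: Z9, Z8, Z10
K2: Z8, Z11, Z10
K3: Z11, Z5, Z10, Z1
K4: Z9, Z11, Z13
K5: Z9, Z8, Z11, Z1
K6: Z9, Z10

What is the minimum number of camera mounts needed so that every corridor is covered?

3

K1, K3, K4 together cover {Z9, Z8, Z11, Z5, Z13, Z10, Z1} — every corridor.
No 2 of the 6 camera mounts cover everything (all 15 pairs fall short), so 3 is minimum.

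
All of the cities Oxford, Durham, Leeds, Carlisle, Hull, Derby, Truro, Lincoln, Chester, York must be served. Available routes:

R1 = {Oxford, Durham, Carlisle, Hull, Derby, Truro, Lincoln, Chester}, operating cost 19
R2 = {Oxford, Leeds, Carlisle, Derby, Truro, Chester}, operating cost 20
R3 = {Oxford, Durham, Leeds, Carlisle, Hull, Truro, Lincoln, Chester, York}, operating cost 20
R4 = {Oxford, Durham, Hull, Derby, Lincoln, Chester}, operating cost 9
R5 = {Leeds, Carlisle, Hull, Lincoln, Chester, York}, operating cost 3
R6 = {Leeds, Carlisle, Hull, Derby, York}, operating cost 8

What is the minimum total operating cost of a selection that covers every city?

R1, R5 cover every city at operating cost 19 + 3 = 22.
Any cover uses at least 2 routes; among all covering selections none totals below 22.
Greedy by coverage-per-operating cost would pick R5, R4, R1 for 31 — worse than the optimum 22.

22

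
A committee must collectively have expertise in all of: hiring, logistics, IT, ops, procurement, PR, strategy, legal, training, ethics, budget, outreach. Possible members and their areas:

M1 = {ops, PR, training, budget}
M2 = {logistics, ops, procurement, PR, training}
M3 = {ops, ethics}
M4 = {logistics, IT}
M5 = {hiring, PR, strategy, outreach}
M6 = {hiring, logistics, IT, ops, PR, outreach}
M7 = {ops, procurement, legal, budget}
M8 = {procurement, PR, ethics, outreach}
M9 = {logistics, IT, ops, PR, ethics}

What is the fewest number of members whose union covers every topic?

4

M1, M5, M7, M9 together cover {hiring, logistics, IT, ops, procurement, PR, strategy, legal, training, ethics, budget, outreach} — every topic.
No 3 of the 9 members cover everything (all 84 triples fall short), so 4 is minimum.
Greedy (largest uncovered first) would take M6, M7, M1, M3, M5 — 5 members — but 4 suffice.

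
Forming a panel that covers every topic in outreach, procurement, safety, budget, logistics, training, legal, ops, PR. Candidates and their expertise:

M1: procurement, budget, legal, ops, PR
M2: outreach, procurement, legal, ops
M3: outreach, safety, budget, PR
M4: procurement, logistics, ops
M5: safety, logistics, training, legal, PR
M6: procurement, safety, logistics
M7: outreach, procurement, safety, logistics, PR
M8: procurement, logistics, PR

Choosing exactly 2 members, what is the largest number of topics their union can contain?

8

Choosing M1, M5 covers {procurement, safety, budget, logistics, training, legal, ops, PR} — 8 topics.
No choice of 2 members does better; here outreach is left uncovered.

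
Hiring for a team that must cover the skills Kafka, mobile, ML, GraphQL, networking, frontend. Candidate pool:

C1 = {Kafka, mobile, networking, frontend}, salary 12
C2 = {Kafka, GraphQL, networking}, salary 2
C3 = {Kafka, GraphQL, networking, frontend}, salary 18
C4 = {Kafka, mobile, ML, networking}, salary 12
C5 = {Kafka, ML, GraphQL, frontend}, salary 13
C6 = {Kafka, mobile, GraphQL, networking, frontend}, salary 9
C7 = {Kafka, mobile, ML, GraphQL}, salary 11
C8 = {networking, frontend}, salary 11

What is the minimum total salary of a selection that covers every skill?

C6, C7 cover every skill at salary 9 + 11 = 20.
Any cover uses at least 2 candidates; among all covering selections none totals below 20.

20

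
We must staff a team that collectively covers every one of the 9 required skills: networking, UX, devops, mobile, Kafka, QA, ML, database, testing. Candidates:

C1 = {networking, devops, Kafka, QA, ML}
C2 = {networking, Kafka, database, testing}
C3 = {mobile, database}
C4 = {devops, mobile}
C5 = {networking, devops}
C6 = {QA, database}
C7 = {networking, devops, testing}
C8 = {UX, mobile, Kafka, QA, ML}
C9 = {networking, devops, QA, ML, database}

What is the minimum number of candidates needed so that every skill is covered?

C1, C2, C8 together cover {networking, UX, devops, mobile, Kafka, QA, ML, database, testing} — every skill.
No 2 of the 9 candidates cover everything (all 36 pairs fall short), so 3 is minimum.

3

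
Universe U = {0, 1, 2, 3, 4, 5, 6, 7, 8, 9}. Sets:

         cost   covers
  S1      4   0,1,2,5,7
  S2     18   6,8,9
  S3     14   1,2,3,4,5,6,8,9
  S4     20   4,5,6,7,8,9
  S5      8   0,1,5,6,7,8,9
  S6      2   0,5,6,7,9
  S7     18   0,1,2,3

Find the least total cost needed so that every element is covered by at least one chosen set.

16

S3, S6 cover every element at cost 14 + 2 = 16.
Any cover uses at least 2 sets; among all covering selections none totals below 16.
Greedy by coverage-per-cost would pick S6, S1, S3 for 20 — worse than the optimum 16.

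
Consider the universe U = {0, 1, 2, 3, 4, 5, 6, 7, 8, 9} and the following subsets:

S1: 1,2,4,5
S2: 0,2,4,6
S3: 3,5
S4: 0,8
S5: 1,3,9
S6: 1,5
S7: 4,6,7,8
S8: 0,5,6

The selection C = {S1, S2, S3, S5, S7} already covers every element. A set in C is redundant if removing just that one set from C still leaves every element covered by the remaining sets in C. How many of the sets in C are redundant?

Drop S1: the rest still cover every element — redundant.
Drop S2: 0 uncovered — not redundant.
Drop S3: the rest still cover every element — redundant.
Drop S5: 9 uncovered — not redundant.
Drop S7: 7, 8 uncovered — not redundant.
2 redundant: S1, S3.

2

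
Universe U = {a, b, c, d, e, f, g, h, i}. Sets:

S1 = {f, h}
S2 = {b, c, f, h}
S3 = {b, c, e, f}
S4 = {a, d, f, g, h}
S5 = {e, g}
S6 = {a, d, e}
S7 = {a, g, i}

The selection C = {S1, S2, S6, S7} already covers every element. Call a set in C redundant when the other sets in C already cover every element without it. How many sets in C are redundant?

1

Drop S1: the rest still cover every element — redundant.
Drop S2: b, c uncovered — not redundant.
Drop S6: d, e uncovered — not redundant.
Drop S7: g, i uncovered — not redundant.
1 redundant: S1.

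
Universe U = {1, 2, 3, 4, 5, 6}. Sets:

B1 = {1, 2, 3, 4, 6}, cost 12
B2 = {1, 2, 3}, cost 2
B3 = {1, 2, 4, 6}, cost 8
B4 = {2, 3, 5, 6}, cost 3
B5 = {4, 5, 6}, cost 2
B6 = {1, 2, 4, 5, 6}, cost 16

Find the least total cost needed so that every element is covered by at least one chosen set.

B2, B5 cover every element at cost 2 + 2 = 4.
Any cover uses at least 2 sets; among all covering selections none totals below 4.

4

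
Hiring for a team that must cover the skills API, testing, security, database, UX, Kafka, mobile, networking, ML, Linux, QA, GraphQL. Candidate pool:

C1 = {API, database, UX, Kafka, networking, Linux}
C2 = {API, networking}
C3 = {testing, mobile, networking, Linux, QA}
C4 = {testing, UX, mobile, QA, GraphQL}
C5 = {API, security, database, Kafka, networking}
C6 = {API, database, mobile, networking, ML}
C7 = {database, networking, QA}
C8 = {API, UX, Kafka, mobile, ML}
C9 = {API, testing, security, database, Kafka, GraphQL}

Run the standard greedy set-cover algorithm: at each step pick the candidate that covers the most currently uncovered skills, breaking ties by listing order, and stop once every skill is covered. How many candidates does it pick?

4

Pick 1: C1 covers 6 new skills (API, database, UX, Kafka, networking, Linux).
Pick 2: C4 covers 4 new skills (testing, mobile, QA, GraphQL).
Pick 3: C5 covers 1 new skills (security).
Pick 4: C6 covers 1 new skills (ML).
Greedy uses 4 candidates. (The true minimum is 3.)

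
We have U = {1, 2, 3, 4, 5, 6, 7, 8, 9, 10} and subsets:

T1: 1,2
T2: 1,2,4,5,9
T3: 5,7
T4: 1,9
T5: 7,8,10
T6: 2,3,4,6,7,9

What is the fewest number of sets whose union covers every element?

3

T2, T5, T6 together cover {1, 2, 3, 4, 5, 6, 7, 8, 9, 10} — every element.
No 2 of the 6 sets cover everything (all 15 pairs fall short), so 3 is minimum.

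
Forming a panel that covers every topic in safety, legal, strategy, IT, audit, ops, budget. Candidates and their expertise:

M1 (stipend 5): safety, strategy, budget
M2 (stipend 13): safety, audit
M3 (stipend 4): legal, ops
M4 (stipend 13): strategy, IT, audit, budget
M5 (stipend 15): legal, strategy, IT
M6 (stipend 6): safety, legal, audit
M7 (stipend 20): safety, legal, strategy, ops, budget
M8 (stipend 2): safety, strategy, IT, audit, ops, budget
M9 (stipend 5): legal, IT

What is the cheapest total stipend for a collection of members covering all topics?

M3, M8 cover every topic at stipend 4 + 2 = 6.
Any cover uses at least 2 members; among all covering selections none totals below 6.

6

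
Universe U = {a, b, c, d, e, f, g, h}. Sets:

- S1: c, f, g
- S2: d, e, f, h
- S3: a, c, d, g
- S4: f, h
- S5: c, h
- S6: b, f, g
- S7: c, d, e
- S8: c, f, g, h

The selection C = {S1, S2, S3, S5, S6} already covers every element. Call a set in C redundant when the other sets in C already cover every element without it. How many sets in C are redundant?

2

Drop S1: the rest still cover every element — redundant.
Drop S2: e uncovered — not redundant.
Drop S3: a uncovered — not redundant.
Drop S5: the rest still cover every element — redundant.
Drop S6: b uncovered — not redundant.
2 redundant: S1, S5.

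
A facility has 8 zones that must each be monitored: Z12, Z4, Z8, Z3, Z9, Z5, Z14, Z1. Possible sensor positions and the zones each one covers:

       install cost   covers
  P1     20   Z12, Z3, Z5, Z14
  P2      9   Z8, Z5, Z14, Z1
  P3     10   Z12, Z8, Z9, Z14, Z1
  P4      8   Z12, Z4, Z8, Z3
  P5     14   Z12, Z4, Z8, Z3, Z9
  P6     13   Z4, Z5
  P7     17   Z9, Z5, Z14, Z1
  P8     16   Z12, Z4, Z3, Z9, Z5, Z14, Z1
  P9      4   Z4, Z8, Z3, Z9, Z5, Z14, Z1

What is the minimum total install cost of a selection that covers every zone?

12

P4, P9 cover every zone at install cost 8 + 4 = 12.
Any cover uses at least 2 sensor positions; among all covering selections none totals below 12.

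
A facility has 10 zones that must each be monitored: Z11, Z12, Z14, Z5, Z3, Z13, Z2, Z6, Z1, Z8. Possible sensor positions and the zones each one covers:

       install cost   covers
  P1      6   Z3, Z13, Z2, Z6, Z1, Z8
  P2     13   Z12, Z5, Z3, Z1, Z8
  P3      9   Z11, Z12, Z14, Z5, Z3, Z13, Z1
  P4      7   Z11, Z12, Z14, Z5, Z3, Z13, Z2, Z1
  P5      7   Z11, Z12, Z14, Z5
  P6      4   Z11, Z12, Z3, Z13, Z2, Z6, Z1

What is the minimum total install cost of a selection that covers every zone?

13

P1, P4 cover every zone at install cost 6 + 7 = 13.
Any cover uses at least 2 sensor positions; among all covering selections none totals below 13.
Greedy by coverage-per-install cost would pick P6, P4, P1 for 17 — worse than the optimum 13.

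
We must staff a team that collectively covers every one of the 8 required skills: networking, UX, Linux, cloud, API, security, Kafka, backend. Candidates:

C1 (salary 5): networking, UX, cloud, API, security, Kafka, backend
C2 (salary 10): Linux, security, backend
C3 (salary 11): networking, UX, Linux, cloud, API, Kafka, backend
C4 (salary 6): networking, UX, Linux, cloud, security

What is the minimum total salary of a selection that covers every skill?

C1, C4 cover every skill at salary 5 + 6 = 11.
Any cover uses at least 2 candidates; among all covering selections none totals below 11.

11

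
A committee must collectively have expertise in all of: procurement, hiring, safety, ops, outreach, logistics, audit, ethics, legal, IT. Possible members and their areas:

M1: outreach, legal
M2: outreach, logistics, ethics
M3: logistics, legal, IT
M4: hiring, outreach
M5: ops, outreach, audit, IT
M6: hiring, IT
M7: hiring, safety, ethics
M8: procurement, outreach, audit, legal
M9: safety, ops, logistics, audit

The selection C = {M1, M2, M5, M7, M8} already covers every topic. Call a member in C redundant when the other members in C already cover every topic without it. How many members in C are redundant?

Drop M1: the rest still cover every topic — redundant.
Drop M2: logistics uncovered — not redundant.
Drop M5: ops, IT uncovered — not redundant.
Drop M7: hiring, safety uncovered — not redundant.
Drop M8: procurement uncovered — not redundant.
1 redundant: M1.

1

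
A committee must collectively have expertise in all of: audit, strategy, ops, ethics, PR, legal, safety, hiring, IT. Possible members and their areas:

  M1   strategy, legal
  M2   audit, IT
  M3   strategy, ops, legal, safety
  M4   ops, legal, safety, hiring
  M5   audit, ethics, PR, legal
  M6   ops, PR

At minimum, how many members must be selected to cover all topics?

M1, M2, M4, M5 together cover {audit, strategy, ops, ethics, PR, legal, safety, hiring, IT} — every topic.
No 3 of the 6 members cover everything (all 20 triples fall short), so 4 is minimum.

4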